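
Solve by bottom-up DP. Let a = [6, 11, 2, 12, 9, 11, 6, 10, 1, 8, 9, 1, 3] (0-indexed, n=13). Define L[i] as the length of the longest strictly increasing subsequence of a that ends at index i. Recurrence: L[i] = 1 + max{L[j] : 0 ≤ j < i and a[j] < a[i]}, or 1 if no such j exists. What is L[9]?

3

   i    0    1    2    3    4    5    6    7    8    9   10   11   12
a[i]    6   11    2   12    9   11    6   10    1    8    9    1    3
L[i]    1    2    1    3    2    3    2    3    1    3    4    1    2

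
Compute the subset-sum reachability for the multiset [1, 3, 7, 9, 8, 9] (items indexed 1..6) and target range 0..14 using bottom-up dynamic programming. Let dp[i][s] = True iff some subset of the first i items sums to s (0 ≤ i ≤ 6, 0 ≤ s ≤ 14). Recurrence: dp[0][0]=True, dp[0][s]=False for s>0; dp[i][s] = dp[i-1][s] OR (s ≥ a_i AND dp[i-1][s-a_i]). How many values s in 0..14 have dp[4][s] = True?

11

i\s   0   1   2   3   4   5   6   7   8   9  10  11  12  13  14
  0   T   F   F   F   F   F   F   F   F   F   F   F   F   F   F
  1   T   T   F   F   F   F   F   F   F   F   F   F   F   F   F
  2   T   T   F   T   T   F   F   F   F   F   F   F   F   F   F
  3   T   T   F   T   T   F   F   T   T   F   T   T   F   F   F
  4   T   T   F   T   T   F   F   T   T   T   T   T   T   T   F
  5   T   T   F   T   T   F   F   T   T   T   T   T   T   T   F
  6   T   T   F   T   T   F   F   T   T   T   T   T   T   T   F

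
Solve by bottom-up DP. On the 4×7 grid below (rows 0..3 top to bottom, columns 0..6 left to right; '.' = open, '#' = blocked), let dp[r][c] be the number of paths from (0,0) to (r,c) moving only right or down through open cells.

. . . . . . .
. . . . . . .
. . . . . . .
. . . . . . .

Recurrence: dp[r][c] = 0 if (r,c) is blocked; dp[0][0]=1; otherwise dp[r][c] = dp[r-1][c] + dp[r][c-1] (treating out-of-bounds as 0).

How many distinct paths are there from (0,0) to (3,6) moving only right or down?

84

r\c   0   1   2   3   4   5   6
  0   1   1   1   1   1   1   1
  1   1   2   3   4   5   6   7
  2   1   3   6  10  15  21  28
  3   1   4  10  20  35  56  84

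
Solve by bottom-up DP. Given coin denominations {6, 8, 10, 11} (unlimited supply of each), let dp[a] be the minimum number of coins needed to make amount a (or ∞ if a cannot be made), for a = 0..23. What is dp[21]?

 a  0  1  2  3  4  5  6  7  8  9 10 11 12 13 14 15 16 17 18 19 20 21 22 23
dp  0  -  -  -  -  -  1  -  1  -  1  1  2  -  2  -  2  2  2  2  2  2  2  3
(- denotes ∞ / unreachable)

2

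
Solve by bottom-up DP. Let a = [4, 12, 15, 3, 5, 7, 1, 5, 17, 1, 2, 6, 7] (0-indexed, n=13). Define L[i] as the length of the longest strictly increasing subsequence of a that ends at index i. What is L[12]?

   i    0    1    2    3    4    5    6    7    8    9   10   11   12
a[i]    4   12   15    3    5    7    1    5   17    1    2    6    7
L[i]    1    2    3    1    2    3    1    2    4    1    2    3    4

4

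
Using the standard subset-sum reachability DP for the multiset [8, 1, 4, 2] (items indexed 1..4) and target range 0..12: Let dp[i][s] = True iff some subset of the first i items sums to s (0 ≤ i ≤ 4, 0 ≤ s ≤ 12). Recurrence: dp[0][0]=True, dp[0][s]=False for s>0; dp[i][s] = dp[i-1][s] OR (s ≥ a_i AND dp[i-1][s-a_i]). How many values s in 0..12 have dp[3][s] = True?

7

i\s   0   1   2   3   4   5   6   7   8   9  10  11  12
  0   T   F   F   F   F   F   F   F   F   F   F   F   F
  1   T   F   F   F   F   F   F   F   T   F   F   F   F
  2   T   T   F   F   F   F   F   F   T   T   F   F   F
  3   T   T   F   F   T   T   F   F   T   T   F   F   T
  4   T   T   T   T   T   T   T   T   T   T   T   T   T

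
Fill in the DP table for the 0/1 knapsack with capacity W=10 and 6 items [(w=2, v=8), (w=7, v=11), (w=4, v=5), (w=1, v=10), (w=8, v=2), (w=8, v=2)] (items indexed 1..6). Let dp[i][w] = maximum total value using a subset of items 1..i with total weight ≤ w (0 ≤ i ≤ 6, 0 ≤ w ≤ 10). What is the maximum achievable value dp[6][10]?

i\w   0   1   2   3   4   5   6   7   8   9  10
  0   0   0   0   0   0   0   0   0   0   0   0
  1   0   0   8   8   8   8   8   8   8   8   8
  2   0   0   8   8   8   8   8  11  11  19  19
  3   0   0   8   8   8   8  13  13  13  19  19
  4   0  10  10  18  18  18  18  23  23  23  29
  5   0  10  10  18  18  18  18  23  23  23  29
  6   0  10  10  18  18  18  18  23  23  23  29

29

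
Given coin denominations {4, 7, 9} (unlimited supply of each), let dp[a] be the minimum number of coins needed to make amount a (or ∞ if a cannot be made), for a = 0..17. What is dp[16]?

 a  0  1  2  3  4  5  6  7  8  9 10 11 12 13 14 15 16 17
dp  0  -  -  -  1  -  -  1  2  1  -  2  3  2  2  3  2  3
(- denotes ∞ / unreachable)

2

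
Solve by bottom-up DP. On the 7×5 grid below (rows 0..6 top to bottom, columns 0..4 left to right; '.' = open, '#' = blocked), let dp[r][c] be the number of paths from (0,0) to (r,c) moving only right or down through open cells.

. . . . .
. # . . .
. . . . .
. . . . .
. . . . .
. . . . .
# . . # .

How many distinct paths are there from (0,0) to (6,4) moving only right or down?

r\c   0   1   2   3   4
  0   1   1   1   1   1
  1   1   0   1   2   3
  2   1   1   2   4   7
  3   1   2   4   8  15
  4   1   3   7  15  30
  5   1   4  11  26  56
  6   0   4  15   0  56

56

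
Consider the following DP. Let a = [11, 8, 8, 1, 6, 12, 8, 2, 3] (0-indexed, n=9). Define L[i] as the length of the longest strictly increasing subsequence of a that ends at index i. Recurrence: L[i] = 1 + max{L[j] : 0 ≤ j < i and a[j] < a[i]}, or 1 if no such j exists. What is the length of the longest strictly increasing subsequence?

3

   i    0    1    2    3    4    5    6    7    8
a[i]   11    8    8    1    6   12    8    2    3
L[i]    1    1    1    1    2    3    3    2    3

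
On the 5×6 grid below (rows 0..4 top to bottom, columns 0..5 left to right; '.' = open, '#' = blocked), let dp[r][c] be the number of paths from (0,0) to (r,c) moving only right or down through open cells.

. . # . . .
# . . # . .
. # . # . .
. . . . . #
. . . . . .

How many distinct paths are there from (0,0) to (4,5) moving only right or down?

r\c   0   1   2   3   4   5
  0   1   1   0   0   0   0
  1   0   1   1   0   0   0
  2   0   0   1   0   0   0
  3   0   0   1   1   1   0
  4   0   0   1   2   3   3

3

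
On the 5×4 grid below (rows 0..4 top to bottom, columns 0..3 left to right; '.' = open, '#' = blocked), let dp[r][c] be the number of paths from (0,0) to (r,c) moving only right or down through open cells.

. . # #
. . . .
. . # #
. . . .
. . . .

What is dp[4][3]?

13

r\c   0   1   2   3
  0   1   1   0   0
  1   1   2   2   2
  2   1   3   0   0
  3   1   4   4   4
  4   1   5   9  13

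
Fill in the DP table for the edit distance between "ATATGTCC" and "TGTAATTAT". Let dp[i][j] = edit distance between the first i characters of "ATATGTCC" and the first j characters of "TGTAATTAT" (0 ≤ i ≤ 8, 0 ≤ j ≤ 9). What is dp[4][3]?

2

   ''  T  G  T  A  A  T  T  A  T
''  0  1  2  3  4  5  6  7  8  9
 A  1  1  2  3  3  4  5  6  7  8
 T  2  1  2  2  3  4  4  5  6  7
 A  3  2  2  3  2  3  4  5  5  6
 T  4  3  3  2  3  3  3  4  5  5
 G  5  4  3  3  3  4  4  4  5  6
 T  6  5  4  3  4  4  4  4  5  5
 C  7  6  5  4  4  5  5  5  5  6
 C  8  7  6  5  5  5  6  6  6  6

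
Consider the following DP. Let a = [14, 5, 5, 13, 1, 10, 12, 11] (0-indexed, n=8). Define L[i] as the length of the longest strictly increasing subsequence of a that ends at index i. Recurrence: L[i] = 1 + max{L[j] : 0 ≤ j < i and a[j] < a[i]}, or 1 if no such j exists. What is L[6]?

   i    0    1    2    3    4    5    6    7
a[i]   14    5    5   13    1   10   12   11
L[i]    1    1    1    2    1    2    3    3

3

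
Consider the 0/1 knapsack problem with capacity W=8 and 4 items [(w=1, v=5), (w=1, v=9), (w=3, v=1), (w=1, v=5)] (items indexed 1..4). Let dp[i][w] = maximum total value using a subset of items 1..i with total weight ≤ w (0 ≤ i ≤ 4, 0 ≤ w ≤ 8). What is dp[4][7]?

20

i\w   0   1   2   3   4   5   6   7   8
  0   0   0   0   0   0   0   0   0   0
  1   0   5   5   5   5   5   5   5   5
  2   0   9  14  14  14  14  14  14  14
  3   0   9  14  14  14  15  15  15  15
  4   0   9  14  19  19  19  20  20  20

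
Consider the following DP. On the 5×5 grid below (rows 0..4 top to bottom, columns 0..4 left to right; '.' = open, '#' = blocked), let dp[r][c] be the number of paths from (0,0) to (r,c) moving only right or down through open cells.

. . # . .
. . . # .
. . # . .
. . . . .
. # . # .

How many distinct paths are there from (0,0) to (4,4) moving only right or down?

4

r\c   0   1   2   3   4
  0   1   1   0   0   0
  1   1   2   2   0   0
  2   1   3   0   0   0
  3   1   4   4   4   4
  4   1   0   4   0   4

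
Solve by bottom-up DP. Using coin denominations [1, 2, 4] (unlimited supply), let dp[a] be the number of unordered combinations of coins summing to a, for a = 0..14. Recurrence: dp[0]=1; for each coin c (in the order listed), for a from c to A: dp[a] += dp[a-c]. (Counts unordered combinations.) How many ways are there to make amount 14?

after  coin     0     1     2     3     4     5     6     7     8     9    10    11    12    13    14
          1     1     1     1     1     1     1     1     1     1     1     1     1     1     1     1
          2     1     1     2     2     3     3     4     4     5     5     6     6     7     7     8
          4     1     1     2     2     4     4     6     6     9     9    12    12    16    16    20

20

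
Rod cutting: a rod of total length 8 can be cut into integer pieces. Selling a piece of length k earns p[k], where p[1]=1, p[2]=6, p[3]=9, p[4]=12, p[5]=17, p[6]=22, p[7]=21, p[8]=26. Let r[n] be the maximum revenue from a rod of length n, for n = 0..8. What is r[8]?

28

   n    0    1    2    3    4    5    6    7    8
r[n]    0    1    6    9   12   17   22   23   28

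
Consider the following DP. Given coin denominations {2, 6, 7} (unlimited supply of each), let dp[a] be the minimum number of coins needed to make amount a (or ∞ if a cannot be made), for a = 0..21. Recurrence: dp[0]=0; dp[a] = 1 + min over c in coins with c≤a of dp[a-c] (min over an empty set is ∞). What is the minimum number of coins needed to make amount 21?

3

 a  0  1  2  3  4  5  6  7  8  9 10 11 12 13 14 15 16 17 18 19 20 21
dp  0  -  1  -  2  -  1  1  2  2  3  3  2  2  2  3  3  4  3  3  3  3
(- denotes ∞ / unreachable)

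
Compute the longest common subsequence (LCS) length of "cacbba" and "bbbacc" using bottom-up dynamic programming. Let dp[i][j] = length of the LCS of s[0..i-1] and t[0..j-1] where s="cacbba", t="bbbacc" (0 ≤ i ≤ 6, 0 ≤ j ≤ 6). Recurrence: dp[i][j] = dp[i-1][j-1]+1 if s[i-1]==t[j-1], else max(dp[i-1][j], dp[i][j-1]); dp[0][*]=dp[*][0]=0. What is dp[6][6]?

   ''  b  b  b  a  c  c
''  0  0  0  0  0  0  0
 c  0  0  0  0  0  1  1
 a  0  0  0  0  1  1  1
 c  0  0  0  0  1  2  2
 b  0  1  1  1  1  2  2
 b  0  1  2  2  2  2  2
 a  0  1  2  2  3  3  3

3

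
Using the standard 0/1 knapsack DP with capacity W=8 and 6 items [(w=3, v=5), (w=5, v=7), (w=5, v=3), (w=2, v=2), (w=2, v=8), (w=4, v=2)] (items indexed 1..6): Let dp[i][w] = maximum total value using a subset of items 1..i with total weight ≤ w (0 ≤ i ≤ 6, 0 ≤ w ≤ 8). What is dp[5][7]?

15

i\w   0   1   2   3   4   5   6   7   8
  0   0   0   0   0   0   0   0   0   0
  1   0   0   0   5   5   5   5   5   5
  2   0   0   0   5   5   7   7   7  12
  3   0   0   0   5   5   7   7   7  12
  4   0   0   2   5   5   7   7   9  12
  5   0   0   8   8  10  13  13  15  15
  6   0   0   8   8  10  13  13  15  15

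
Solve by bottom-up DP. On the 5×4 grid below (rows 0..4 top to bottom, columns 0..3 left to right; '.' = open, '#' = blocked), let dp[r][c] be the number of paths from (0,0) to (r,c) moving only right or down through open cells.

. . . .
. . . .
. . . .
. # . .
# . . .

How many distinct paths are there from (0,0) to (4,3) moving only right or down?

r\c   0   1   2   3
  0   1   1   1   1
  1   1   2   3   4
  2   1   3   6  10
  3   1   0   6  16
  4   0   0   6  22

22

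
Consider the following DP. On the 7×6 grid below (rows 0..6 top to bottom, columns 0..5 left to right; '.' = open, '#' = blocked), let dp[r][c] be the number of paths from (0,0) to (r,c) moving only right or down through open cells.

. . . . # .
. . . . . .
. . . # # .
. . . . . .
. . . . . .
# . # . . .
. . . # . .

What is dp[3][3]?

10

r\c   0   1   2   3   4   5
  0   1   1   1   1   0   0
  1   1   2   3   4   4   4
  2   1   3   6   0   0   4
  3   1   4  10  10  10  14
  4   1   5  15  25  35  49
  5   0   5   0  25  60 109
  6   0   5   5   0  60 169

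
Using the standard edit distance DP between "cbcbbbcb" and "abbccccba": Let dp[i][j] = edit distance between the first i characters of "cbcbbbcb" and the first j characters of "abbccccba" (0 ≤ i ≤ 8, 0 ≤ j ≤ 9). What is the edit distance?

6

   ''  a  b  b  c  c  c  c  b  a
''  0  1  2  3  4  5  6  7  8  9
 c  1  1  2  3  3  4  5  6  7  8
 b  2  2  1  2  3  4  5  6  6  7
 c  3  3  2  2  2  3  4  5  6  7
 b  4  4  3  2  3  3  4  5  5  6
 b  5  5  4  3  3  4  4  5  5  6
 b  6  6  5  4  4  4  5  5  5  6
 c  7  7  6  5  4  4  4  5  6  6
 b  8  8  7  6  5  5  5  5  5  6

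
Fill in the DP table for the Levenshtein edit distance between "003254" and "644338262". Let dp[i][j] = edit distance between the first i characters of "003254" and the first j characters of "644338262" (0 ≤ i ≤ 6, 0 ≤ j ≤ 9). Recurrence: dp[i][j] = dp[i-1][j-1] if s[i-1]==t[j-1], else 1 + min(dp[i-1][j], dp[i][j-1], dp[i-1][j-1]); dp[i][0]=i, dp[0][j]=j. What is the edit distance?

   ''  6  4  4  3  3  8  2  6  2
''  0  1  2  3  4  5  6  7  8  9
 0  1  1  2  3  4  5  6  7  8  9
 0  2  2  2  3  4  5  6  7  8  9
 3  3  3  3  3  3  4  5  6  7  8
 2  4  4  4  4  4  4  5  5  6  7
 5  5  5  5  5  5  5  5  6  6  7
 4  6  6  5  5  6  6  6  6  7  7

7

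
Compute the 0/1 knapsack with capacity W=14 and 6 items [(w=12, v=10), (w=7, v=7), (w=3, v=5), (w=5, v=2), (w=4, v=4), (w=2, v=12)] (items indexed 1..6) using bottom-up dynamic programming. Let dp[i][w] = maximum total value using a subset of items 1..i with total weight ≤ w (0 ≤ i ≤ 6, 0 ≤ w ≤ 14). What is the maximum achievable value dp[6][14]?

24

i\w   0   1   2   3   4   5   6   7   8   9  10  11  12  13  14
  0   0   0   0   0   0   0   0   0   0   0   0   0   0   0   0
  1   0   0   0   0   0   0   0   0   0   0   0   0  10  10  10
  2   0   0   0   0   0   0   0   7   7   7   7   7  10  10  10
  3   0   0   0   5   5   5   5   7   7   7  12  12  12  12  12
  4   0   0   0   5   5   5   5   7   7   7  12  12  12  12  12
  5   0   0   0   5   5   5   5   9   9   9  12  12  12  12  16
  6   0   0  12  12  12  17  17  17  17  21  21  21  24  24  24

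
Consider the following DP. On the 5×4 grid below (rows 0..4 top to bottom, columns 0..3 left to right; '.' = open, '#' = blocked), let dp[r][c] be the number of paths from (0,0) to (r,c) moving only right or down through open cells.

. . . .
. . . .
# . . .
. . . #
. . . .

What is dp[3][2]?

7

r\c   0   1   2   3
  0   1   1   1   1
  1   1   2   3   4
  2   0   2   5   9
  3   0   2   7   0
  4   0   2   9   9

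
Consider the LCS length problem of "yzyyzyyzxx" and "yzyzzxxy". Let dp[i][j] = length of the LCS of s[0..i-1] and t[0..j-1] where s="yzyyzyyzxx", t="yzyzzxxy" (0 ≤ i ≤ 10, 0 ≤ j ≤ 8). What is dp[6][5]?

4

   ''  y  z  y  z  z  x  x  y
''  0  0  0  0  0  0  0  0  0
 y  0  1  1  1  1  1  1  1  1
 z  0  1  2  2  2  2  2  2  2
 y  0  1  2  3  3  3  3  3  3
 y  0  1  2  3  3  3  3  3  4
 z  0  1  2  3  4  4  4  4  4
 y  0  1  2  3  4  4  4  4  5
 y  0  1  2  3  4  4  4  4  5
 z  0  1  2  3  4  5  5  5  5
 x  0  1  2  3  4  5  6  6  6
 x  0  1  2  3  4  5  6  7  7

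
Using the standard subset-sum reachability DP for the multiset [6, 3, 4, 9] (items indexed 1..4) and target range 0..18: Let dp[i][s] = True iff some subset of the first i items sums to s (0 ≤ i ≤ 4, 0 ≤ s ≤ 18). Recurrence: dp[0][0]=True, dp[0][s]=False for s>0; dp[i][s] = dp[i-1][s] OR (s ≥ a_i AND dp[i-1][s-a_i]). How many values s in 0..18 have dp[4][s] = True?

i\s   0   1   2   3   4   5   6   7   8   9  10  11  12  13  14  15  16  17  18
  0   T   F   F   F   F   F   F   F   F   F   F   F   F   F   F   F   F   F   F
  1   T   F   F   F   F   F   T   F   F   F   F   F   F   F   F   F   F   F   F
  2   T   F   F   T   F   F   T   F   F   T   F   F   F   F   F   F   F   F   F
  3   T   F   F   T   T   F   T   T   F   T   T   F   F   T   F   F   F   F   F
  4   T   F   F   T   T   F   T   T   F   T   T   F   T   T   F   T   T   F   T

12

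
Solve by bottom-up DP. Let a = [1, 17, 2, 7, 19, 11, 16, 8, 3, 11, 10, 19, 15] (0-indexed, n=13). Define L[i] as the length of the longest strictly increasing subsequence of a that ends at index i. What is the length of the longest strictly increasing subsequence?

   i    0    1    2    3    4    5    6    7    8    9   10   11   12
a[i]    1   17    2    7   19   11   16    8    3   11   10   19   15
L[i]    1    2    2    3    4    4    5    4    3    5    5    6    6

6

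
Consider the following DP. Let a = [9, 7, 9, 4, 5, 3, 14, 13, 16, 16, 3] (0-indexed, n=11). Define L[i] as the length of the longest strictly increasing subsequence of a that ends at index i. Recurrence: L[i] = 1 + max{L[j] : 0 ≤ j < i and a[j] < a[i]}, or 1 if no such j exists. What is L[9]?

   i    0    1    2    3    4    5    6    7    8    9   10
a[i]    9    7    9    4    5    3   14   13   16   16    3
L[i]    1    1    2    1    2    1    3    3    4    4    1

4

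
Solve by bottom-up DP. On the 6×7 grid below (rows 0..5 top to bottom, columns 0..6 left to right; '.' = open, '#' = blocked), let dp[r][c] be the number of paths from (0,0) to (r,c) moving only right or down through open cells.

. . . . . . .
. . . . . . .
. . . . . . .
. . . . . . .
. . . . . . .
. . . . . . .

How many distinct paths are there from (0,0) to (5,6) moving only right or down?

462

r\c   0   1   2   3   4   5   6
  0   1   1   1   1   1   1   1
  1   1   2   3   4   5   6   7
  2   1   3   6  10  15  21  28
  3   1   4  10  20  35  56  84
  4   1   5  15  35  70 126 210
  5   1   6  21  56 126 252 462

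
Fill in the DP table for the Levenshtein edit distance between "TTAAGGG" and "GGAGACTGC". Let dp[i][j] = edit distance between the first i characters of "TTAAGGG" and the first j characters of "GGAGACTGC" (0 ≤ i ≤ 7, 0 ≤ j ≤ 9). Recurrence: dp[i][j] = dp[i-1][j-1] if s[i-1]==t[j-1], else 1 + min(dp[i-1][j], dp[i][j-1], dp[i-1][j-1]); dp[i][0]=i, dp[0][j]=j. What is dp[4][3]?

3

   ''  G  G  A  G  A  C  T  G  C
''  0  1  2  3  4  5  6  7  8  9
 T  1  1  2  3  4  5  6  6  7  8
 T  2  2  2  3  4  5  6  6  7  8
 A  3  3  3  2  3  4  5  6  7  8
 A  4  4  4  3  3  3  4  5  6  7
 G  5  4  4  4  3  4  4  5  5  6
 G  6  5  4  5  4  4  5  5  5  6
 G  7  6  5  5  5  5  5  6  5  6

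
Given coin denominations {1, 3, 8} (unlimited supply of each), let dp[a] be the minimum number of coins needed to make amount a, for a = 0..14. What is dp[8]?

 a  0  1  2  3  4  5  6  7  8  9 10 11 12 13 14
dp  0  1  2  1  2  3  2  3  1  2  3  2  3  4  3

1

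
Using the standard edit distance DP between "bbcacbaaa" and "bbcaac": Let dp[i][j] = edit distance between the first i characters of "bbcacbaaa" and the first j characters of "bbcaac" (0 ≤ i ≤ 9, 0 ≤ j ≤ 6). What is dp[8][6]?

3

   ''  b  b  c  a  a  c
''  0  1  2  3  4  5  6
 b  1  0  1  2  3  4  5
 b  2  1  0  1  2  3  4
 c  3  2  1  0  1  2  3
 a  4  3  2  1  0  1  2
 c  5  4  3  2  1  1  1
 b  6  5  4  3  2  2  2
 a  7  6  5  4  3  2  3
 a  8  7  6  5  4  3  3
 a  9  8  7  6  5  4  4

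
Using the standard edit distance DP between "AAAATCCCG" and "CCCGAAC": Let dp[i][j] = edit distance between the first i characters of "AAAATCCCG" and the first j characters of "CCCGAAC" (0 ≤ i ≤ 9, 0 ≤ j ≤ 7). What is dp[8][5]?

   ''  C  C  C  G  A  A  C
''  0  1  2  3  4  5  6  7
 A  1  1  2  3  4  4  5  6
 A  2  2  2  3  4  4  4  5
 A  3  3  3  3  4  4  4  5
 A  4  4  4  4  4  4  4  5
 T  5  5  5  5  5  5  5  5
 C  6  5  5  5  6  6  6  5
 C  7  6  5  5  6  7  7  6
 C  8  7  6  5  6  7  8  7
 G  9  8  7  6  5  6  7  8

7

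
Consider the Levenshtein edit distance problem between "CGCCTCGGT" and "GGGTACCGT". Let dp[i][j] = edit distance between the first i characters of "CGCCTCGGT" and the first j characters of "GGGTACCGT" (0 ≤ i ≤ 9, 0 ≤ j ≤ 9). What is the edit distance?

5

   ''  G  G  G  T  A  C  C  G  T
''  0  1  2  3  4  5  6  7  8  9
 C  1  1  2  3  4  5  5  6  7  8
 G  2  1  1  2  3  4  5  6  6  7
 C  3  2  2  2  3  4  4  5  6  7
 C  4  3  3  3  3  4  4  4  5  6
 T  5  4  4  4  3  4  5  5  5  5
 C  6  5  5  5  4  4  4  5  6  6
 G  7  6  5  5  5  5  5  5  5  6
 G  8  7  6  5  6  6  6  6  5  6
 T  9  8  7  6  5  6  7  7  6  5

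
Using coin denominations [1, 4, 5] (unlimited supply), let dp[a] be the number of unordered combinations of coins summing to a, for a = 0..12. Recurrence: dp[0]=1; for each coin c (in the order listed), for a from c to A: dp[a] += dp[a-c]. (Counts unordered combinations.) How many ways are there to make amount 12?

after  coin     0     1     2     3     4     5     6     7     8     9    10    11    12
          1     1     1     1     1     1     1     1     1     1     1     1     1     1
          4     1     1     1     1     2     2     2     2     3     3     3     3     4
          5     1     1     1     1     2     3     3     3     4     5     6     6     7

7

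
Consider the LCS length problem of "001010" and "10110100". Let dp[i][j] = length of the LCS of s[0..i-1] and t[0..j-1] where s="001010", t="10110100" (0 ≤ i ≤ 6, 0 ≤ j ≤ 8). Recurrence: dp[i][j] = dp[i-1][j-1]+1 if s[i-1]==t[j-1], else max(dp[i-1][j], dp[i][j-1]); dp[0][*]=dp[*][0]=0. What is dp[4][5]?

3

   ''  1  0  1  1  0  1  0  0
''  0  0  0  0  0  0  0  0  0
 0  0  0  1  1  1  1  1  1  1
 0  0  0  1  1  1  2  2  2  2
 1  0  1  1  2  2  2  3  3  3
 0  0  1  2  2  2  3  3  4  4
 1  0  1  2  3  3  3  4  4  4
 0  0  1  2  3  3  4  4  5  5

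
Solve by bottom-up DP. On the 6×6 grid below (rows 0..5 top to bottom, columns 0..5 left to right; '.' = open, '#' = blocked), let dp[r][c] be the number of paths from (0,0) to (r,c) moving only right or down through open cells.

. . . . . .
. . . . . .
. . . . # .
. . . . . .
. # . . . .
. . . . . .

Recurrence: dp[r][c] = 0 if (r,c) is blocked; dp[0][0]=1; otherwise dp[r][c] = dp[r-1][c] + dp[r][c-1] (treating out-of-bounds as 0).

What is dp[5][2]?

r\c   0   1   2   3   4   5
  0   1   1   1   1   1   1
  1   1   2   3   4   5   6
  2   1   3   6  10   0   6
  3   1   4  10  20  20  26
  4   1   0  10  30  50  76
  5   1   1  11  41  91 167

11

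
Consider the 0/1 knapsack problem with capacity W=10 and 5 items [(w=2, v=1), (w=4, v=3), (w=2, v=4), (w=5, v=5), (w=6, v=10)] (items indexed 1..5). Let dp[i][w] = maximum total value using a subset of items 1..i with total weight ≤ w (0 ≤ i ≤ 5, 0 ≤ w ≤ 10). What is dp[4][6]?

i\w   0   1   2   3   4   5   6   7   8   9  10
  0   0   0   0   0   0   0   0   0   0   0   0
  1   0   0   1   1   1   1   1   1   1   1   1
  2   0   0   1   1   3   3   4   4   4   4   4
  3   0   0   4   4   5   5   7   7   8   8   8
  4   0   0   4   4   5   5   7   9   9  10  10
  5   0   0   4   4   5   5  10  10  14  14  15

7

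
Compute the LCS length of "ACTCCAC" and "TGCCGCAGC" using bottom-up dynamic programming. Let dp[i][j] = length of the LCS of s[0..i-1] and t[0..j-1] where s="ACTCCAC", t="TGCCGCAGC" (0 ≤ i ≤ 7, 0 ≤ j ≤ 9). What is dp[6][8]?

4

   ''  T  G  C  C  G  C  A  G  C
''  0  0  0  0  0  0  0  0  0  0
 A  0  0  0  0  0  0  0  1  1  1
 C  0  0  0  1  1  1  1  1  1  2
 T  0  1  1  1  1  1  1  1  1  2
 C  0  1  1  2  2  2  2  2  2  2
 C  0  1  1  2  3  3  3  3  3  3
 A  0  1  1  2  3  3  3  4  4  4
 C  0  1  1  2  3  3  4  4  4  5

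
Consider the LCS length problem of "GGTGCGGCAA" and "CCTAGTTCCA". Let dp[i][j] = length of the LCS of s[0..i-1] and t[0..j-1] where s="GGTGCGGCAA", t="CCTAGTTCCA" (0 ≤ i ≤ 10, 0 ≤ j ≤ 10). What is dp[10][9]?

   ''  C  C  T  A  G  T  T  C  C  A
''  0  0  0  0  0  0  0  0  0  0  0
 G  0  0  0  0  0  1  1  1  1  1  1
 G  0  0  0  0  0  1  1  1  1  1  1
 T  0  0  0  1  1  1  2  2  2  2  2
 G  0  0  0  1  1  2  2  2  2  2  2
 C  0  1  1  1  1  2  2  2  3  3  3
 G  0  1  1  1  1  2  2  2  3  3  3
 G  0  1  1  1  1  2  2  2  3  3  3
 C  0  1  2  2  2  2  2  2  3  4  4
 A  0  1  2  2  3  3  3  3  3  4  5
 A  0  1  2  2  3  3  3  3  3  4  5

4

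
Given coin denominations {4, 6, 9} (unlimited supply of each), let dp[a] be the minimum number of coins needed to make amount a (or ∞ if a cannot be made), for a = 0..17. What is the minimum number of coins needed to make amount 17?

3

 a  0  1  2  3  4  5  6  7  8  9 10 11 12 13 14 15 16 17
dp  0  -  -  -  1  -  1  -  2  1  2  -  2  2  3  2  3  3
(- denotes ∞ / unreachable)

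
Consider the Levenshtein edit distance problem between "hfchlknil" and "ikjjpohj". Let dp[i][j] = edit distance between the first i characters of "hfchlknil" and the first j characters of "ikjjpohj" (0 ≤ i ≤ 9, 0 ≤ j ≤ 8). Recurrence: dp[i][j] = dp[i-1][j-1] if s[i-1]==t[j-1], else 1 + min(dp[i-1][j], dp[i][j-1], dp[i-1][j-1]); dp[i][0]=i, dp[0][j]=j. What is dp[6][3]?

6

   ''  i  k  j  j  p  o  h  j
''  0  1  2  3  4  5  6  7  8
 h  1  1  2  3  4  5  6  6  7
 f  2  2  2  3  4  5  6  7  7
 c  3  3  3  3  4  5  6  7  8
 h  4  4  4  4  4  5  6  6  7
 l  5  5  5  5  5  5  6  7  7
 k  6  6  5  6  6  6  6  7  8
 n  7  7  6  6  7  7  7  7  8
 i  8  7  7  7  7  8  8  8  8
 l  9  8  8  8  8  8  9  9  9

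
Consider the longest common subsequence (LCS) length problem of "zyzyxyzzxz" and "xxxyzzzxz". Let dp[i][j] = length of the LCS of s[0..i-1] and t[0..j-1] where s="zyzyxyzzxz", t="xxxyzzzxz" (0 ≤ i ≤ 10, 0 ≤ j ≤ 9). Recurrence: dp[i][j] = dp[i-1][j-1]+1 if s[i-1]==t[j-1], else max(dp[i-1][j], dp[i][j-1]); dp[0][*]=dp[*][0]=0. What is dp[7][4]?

2

   ''  x  x  x  y  z  z  z  x  z
''  0  0  0  0  0  0  0  0  0  0
 z  0  0  0  0  0  1  1  1  1  1
 y  0  0  0  0  1  1  1  1  1  1
 z  0  0  0  0  1  2  2  2  2  2
 y  0  0  0  0  1  2  2  2  2  2
 x  0  1  1  1  1  2  2  2  3  3
 y  0  1  1  1  2  2  2  2  3  3
 z  0  1  1  1  2  3  3  3  3  4
 z  0  1  1  1  2  3  4  4  4  4
 x  0  1  2  2  2  3  4  4  5  5
 z  0  1  2  2  2  3  4  5  5  6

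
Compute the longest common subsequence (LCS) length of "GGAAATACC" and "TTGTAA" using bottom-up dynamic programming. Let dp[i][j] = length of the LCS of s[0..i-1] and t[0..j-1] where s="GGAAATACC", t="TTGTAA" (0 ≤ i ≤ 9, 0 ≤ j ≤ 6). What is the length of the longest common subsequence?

3

   ''  T  T  G  T  A  A
''  0  0  0  0  0  0  0
 G  0  0  0  1  1  1  1
 G  0  0  0  1  1  1  1
 A  0  0  0  1  1  2  2
 A  0  0  0  1  1  2  3
 A  0  0  0  1  1  2  3
 T  0  1  1  1  2  2  3
 A  0  1  1  1  2  3  3
 C  0  1  1  1  2  3  3
 C  0  1  1  1  2  3  3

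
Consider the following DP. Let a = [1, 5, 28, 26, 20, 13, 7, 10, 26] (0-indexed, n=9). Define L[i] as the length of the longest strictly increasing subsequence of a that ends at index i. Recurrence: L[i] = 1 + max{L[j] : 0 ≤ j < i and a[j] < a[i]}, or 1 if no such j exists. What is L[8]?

   i    0    1    2    3    4    5    6    7    8
a[i]    1    5   28   26   20   13    7   10   26
L[i]    1    2    3    3    3    3    3    4    5

5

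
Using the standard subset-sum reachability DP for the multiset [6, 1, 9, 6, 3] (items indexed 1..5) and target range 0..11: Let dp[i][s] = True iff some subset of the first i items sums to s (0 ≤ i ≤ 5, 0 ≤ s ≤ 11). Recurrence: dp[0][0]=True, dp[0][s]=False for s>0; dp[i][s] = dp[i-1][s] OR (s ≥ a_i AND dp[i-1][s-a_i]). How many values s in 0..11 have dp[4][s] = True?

i\s   0   1   2   3   4   5   6   7   8   9  10  11
  0   T   F   F   F   F   F   F   F   F   F   F   F
  1   T   F   F   F   F   F   T   F   F   F   F   F
  2   T   T   F   F   F   F   T   T   F   F   F   F
  3   T   T   F   F   F   F   T   T   F   T   T   F
  4   T   T   F   F   F   F   T   T   F   T   T   F
  5   T   T   F   T   T   F   T   T   F   T   T   F

6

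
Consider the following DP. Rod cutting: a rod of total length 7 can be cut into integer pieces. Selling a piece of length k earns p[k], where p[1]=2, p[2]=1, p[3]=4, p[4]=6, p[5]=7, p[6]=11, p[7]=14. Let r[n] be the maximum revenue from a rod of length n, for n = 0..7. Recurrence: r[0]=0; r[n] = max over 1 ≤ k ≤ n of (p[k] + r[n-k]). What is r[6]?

   n    0    1    2    3    4    5    6    7
r[n]    0    2    4    6    8   10   12   14

12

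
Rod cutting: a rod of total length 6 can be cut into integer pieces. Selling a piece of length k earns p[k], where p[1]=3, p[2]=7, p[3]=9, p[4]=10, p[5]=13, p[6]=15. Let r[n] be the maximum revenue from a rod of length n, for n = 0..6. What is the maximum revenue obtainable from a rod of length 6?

21

   n    0    1    2    3    4    5    6
r[n]    0    3    7   10   14   17   21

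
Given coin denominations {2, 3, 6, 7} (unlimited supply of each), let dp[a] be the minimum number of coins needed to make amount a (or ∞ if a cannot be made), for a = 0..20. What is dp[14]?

 a  0  1  2  3  4  5  6  7  8  9 10 11 12 13 14 15 16 17 18 19 20
dp  0  -  1  1  2  2  1  1  2  2  2  3  2  2  2  3  3  3  3  3  3
(- denotes ∞ / unreachable)

2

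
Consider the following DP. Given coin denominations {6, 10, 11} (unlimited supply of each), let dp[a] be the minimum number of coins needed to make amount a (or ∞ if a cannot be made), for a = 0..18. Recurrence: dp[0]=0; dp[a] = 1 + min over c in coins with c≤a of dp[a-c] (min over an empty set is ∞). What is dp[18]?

 a  0  1  2  3  4  5  6  7  8  9 10 11 12 13 14 15 16 17 18
dp  0  -  -  -  -  -  1  -  -  -  1  1  2  -  -  -  2  2  3
(- denotes ∞ / unreachable)

3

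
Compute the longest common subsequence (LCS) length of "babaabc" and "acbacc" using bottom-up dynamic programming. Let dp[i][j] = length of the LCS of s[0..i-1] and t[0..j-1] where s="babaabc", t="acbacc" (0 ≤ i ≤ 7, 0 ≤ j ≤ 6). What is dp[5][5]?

   ''  a  c  b  a  c  c
''  0  0  0  0  0  0  0
 b  0  0  0  1  1  1  1
 a  0  1  1  1  2  2  2
 b  0  1  1  2  2  2  2
 a  0  1  1  2  3  3  3
 a  0  1  1  2  3  3  3
 b  0  1  1  2  3  3  3
 c  0  1  2  2  3  4  4

3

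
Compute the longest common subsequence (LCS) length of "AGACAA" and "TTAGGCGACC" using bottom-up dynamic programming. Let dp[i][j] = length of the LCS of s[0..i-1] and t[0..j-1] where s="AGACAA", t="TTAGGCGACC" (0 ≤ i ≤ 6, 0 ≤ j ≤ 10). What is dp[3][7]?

2

   ''  T  T  A  G  G  C  G  A  C  C
''  0  0  0  0  0  0  0  0  0  0  0
 A  0  0  0  1  1  1  1  1  1  1  1
 G  0  0  0  1  2  2  2  2  2  2  2
 A  0  0  0  1  2  2  2  2  3  3  3
 C  0  0  0  1  2  2  3  3  3  4  4
 A  0  0  0  1  2  2  3  3  4  4  4
 A  0  0  0  1  2  2  3  3  4  4  4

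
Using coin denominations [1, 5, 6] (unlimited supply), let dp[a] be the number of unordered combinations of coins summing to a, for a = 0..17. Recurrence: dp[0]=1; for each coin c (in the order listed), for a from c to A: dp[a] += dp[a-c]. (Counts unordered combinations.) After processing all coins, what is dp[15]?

after  coin     0     1     2     3     4     5     6     7     8     9    10    11    12    13    14    15    16    17
          1     1     1     1     1     1     1     1     1     1     1     1     1     1     1     1     1     1     1
          5     1     1     1     1     1     2     2     2     2     2     3     3     3     3     3     4     4     4
          6     1     1     1     1     1     2     3     3     3     3     4     5     6     6     6     7     8     9

7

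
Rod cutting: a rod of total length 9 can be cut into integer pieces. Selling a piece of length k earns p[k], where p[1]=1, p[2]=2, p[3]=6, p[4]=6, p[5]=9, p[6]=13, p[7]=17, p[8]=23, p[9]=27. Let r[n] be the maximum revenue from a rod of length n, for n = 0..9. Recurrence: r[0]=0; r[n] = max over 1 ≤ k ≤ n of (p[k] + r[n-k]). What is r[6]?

   n    0    1    2    3    4    5    6    7    8    9
r[n]    0    1    2    6    7    9   13   17   23   27

13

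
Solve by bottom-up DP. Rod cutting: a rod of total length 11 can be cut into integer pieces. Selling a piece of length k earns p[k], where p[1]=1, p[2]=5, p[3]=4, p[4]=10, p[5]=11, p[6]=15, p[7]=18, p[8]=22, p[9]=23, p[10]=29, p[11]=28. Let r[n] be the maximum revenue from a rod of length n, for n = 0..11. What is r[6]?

15

   n    0    1    2    3    4    5    6    7    8    9   10   11
r[n]    0    1    5    6   10   11   15   18   22   23   29   30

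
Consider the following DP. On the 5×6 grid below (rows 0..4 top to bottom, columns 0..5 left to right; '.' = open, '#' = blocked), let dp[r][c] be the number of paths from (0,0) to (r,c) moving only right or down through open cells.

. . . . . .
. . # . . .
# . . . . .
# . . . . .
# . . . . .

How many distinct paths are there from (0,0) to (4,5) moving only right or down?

r\c   0   1   2   3   4   5
  0   1   1   1   1   1   1
  1   1   2   0   1   2   3
  2   0   2   2   3   5   8
  3   0   2   4   7  12  20
  4   0   2   6  13  25  45

45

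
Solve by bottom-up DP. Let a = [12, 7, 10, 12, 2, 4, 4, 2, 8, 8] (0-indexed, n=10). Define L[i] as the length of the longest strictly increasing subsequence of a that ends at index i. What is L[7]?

   i    0    1    2    3    4    5    6    7    8    9
a[i]   12    7   10   12    2    4    4    2    8    8
L[i]    1    1    2    3    1    2    2    1    3    3

1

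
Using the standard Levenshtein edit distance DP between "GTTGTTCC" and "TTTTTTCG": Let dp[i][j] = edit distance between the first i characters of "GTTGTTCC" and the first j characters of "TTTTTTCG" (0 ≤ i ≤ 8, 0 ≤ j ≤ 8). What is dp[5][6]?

   ''  T  T  T  T  T  T  C  G
''  0  1  2  3  4  5  6  7  8
 G  1  1  2  3  4  5  6  7  7
 T  2  1  1  2  3  4  5  6  7
 T  3  2  1  1  2  3  4  5  6
 G  4  3  2  2  2  3  4  5  5
 T  5  4  3  2  2  2  3  4  5
 T  6  5  4  3  2  2  2  3  4
 C  7  6  5  4  3  3  3  2  3
 C  8  7  6  5  4  4  4  3  3

3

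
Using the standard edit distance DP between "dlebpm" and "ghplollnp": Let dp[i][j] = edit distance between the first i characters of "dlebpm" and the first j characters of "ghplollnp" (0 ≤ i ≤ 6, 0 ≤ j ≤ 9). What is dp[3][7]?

6

   ''  g  h  p  l  o  l  l  n  p
''  0  1  2  3  4  5  6  7  8  9
 d  1  1  2  3  4  5  6  7  8  9
 l  2  2  2  3  3  4  5  6  7  8
 e  3  3  3  3  4  4  5  6  7  8
 b  4  4  4  4  4  5  5  6  7  8
 p  5  5  5  4  5  5  6  6  7  7
 m  6  6  6  5  5  6  6  7  7  8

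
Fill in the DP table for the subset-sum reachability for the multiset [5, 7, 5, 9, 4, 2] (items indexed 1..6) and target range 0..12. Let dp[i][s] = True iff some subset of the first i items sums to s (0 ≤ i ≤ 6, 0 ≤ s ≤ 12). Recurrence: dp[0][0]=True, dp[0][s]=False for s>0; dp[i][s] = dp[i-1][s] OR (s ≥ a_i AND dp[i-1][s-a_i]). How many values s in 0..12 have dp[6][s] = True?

10

i\s   0   1   2   3   4   5   6   7   8   9  10  11  12
  0   T   F   F   F   F   F   F   F   F   F   F   F   F
  1   T   F   F   F   F   T   F   F   F   F   F   F   F
  2   T   F   F   F   F   T   F   T   F   F   F   F   T
  3   T   F   F   F   F   T   F   T   F   F   T   F   T
  4   T   F   F   F   F   T   F   T   F   T   T   F   T
  5   T   F   F   F   T   T   F   T   F   T   T   T   T
  6   T   F   T   F   T   T   T   T   F   T   T   T   T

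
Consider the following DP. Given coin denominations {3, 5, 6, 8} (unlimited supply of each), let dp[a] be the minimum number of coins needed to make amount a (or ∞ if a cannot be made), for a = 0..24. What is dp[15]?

3

 a  0  1  2  3  4  5  6  7  8  9 10 11 12 13 14 15 16 17 18 19 20 21 22 23 24
dp  0  -  -  1  -  1  1  -  1  2  2  2  2  2  2  3  2  3  3  3  3  3  3  4  3
(- denotes ∞ / unreachable)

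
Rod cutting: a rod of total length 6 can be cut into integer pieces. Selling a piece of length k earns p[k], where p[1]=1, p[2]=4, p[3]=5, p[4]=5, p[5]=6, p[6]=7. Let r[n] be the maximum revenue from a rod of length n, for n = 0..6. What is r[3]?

   n    0    1    2    3    4    5    6
r[n]    0    1    4    5    8    9   12

5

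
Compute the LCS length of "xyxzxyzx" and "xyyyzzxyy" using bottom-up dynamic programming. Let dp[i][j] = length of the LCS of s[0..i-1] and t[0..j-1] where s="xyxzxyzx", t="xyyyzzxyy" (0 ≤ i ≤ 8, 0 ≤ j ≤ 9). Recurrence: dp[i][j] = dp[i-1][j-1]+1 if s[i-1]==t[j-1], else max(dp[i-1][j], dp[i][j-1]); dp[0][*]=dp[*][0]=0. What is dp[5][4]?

2

   ''  x  y  y  y  z  z  x  y  y
''  0  0  0  0  0  0  0  0  0  0
 x  0  1  1  1  1  1  1  1  1  1
 y  0  1  2  2  2  2  2  2  2  2
 x  0  1  2  2  2  2  2  3  3  3
 z  0  1  2  2  2  3  3  3  3  3
 x  0  1  2  2  2  3  3  4  4  4
 y  0  1  2  3  3  3  3  4  5  5
 z  0  1  2  3  3  4  4  4  5  5
 x  0  1  2  3  3  4  4  5  5  5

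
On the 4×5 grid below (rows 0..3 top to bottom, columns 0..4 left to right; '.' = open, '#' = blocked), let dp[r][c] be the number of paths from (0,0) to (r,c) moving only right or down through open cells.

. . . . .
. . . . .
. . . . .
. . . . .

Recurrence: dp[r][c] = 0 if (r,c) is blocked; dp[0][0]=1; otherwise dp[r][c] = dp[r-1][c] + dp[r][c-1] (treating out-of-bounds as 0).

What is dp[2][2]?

r\c   0   1   2   3   4
  0   1   1   1   1   1
  1   1   2   3   4   5
  2   1   3   6  10  15
  3   1   4  10  20  35

6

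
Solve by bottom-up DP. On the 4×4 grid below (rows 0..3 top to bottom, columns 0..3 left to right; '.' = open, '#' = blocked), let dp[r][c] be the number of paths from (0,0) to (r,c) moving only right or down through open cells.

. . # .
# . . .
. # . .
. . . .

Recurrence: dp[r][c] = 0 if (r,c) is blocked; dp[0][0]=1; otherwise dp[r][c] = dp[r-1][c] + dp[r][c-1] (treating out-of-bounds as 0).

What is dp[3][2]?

1

r\c   0   1   2   3
  0   1   1   0   0
  1   0   1   1   1
  2   0   0   1   2
  3   0   0   1   3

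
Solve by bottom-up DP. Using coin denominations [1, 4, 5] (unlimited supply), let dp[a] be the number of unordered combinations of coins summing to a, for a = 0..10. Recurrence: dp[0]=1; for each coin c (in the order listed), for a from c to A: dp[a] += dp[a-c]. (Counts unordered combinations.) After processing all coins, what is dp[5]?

after  coin     0     1     2     3     4     5     6     7     8     9    10
          1     1     1     1     1     1     1     1     1     1     1     1
          4     1     1     1     1     2     2     2     2     3     3     3
          5     1     1     1     1     2     3     3     3     4     5     6

3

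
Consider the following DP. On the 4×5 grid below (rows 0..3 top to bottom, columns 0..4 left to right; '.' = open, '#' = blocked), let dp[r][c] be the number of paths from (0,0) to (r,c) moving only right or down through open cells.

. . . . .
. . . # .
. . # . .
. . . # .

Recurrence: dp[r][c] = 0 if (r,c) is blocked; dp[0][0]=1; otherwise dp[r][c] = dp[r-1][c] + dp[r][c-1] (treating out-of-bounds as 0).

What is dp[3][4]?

r\c   0   1   2   3   4
  0   1   1   1   1   1
  1   1   2   3   0   1
  2   1   3   0   0   1
  3   1   4   4   0   1

1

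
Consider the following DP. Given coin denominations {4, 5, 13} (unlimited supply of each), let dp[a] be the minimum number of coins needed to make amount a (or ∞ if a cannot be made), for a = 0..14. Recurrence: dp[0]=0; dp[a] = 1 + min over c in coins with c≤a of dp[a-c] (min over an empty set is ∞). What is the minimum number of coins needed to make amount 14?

 a  0  1  2  3  4  5  6  7  8  9 10 11 12 13 14
dp  0  -  -  -  1  1  -  -  2  2  2  -  3  1  3
(- denotes ∞ / unreachable)

3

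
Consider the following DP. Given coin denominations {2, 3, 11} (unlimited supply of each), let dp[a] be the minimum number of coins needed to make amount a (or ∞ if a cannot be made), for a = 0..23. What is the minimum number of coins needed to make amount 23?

 a  0  1  2  3  4  5  6  7  8  9 10 11 12 13 14 15 16 17 18 19 20 21 22 23
dp  0  -  1  1  2  2  2  3  3  3  4  1  4  2  2  3  3  3  4  4  4  5  2  5
(- denotes ∞ / unreachable)

5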